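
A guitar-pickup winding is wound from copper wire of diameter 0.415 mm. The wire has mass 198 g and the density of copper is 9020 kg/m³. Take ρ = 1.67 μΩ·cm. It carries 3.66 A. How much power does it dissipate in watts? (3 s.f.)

ρ = 1.67 μΩ·cm = 1.67×10^-8 Ω·m
A = π(d/2)² = π(2.0750e-04 m)² = 1.3527e-07 m²
L = m/(density·A) = 0.198/(9020×1.3527e-07) = 162.3 m
R = ρL/A = (1.67×10^-8)(162.3)/(1.3527e-07) = 20.04 Ω
P = I²R = (3.66)² × 20.04 = 268 W

268 W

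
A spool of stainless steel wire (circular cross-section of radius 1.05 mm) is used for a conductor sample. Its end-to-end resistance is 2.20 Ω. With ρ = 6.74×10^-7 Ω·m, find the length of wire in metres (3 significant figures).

A = πr² = π(1.0500e-03 m)² = 3.464e-06 m²
L = RA/ρ = (2.2)(3.464e-06)/(6.74×10^-7) = 11.3 m

11.3 m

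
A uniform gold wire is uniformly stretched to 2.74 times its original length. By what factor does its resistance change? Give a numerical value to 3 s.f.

Volume constant ⇒ A' = A/k with k = 2.74. R' = ρ(kL)/(A/k) = k²R.
Factor = 7.51

7.51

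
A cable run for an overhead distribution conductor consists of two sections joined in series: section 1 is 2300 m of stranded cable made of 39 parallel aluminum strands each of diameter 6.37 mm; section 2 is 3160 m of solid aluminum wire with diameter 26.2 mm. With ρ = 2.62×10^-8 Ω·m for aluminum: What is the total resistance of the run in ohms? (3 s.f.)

Section 1: A_strand = π(3.1850e-03)² = 3.187e-05 m²; R₁ = ρL/(N·A_s) = (2.62×10^-8)(2300)/(39×3.187e-05) = 0.04848 Ω
Section 2: A = π(d/2)² = π(1.3100e-02 m)² = 5.391e-04 m²
R₂ = (2.62×10^-8)(3160)/(5.391e-04) = 0.1536 Ω
R = R₁ + R₂ = 0.202 Ω

0.202 Ω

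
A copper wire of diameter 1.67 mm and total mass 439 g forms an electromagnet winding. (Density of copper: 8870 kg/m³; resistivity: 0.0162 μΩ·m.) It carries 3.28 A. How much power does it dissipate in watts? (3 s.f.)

1.80 W

ρ = 0.0162 μΩ·m = 1.62×10^-8 Ω·m
A = π(d/2)² = π(8.3500e-04 m)² = 2.1904e-06 m²
L = m/(density·A) = 0.439/(8870×2.1904e-06) = 22.6 m
R = ρL/A = (1.62×10^-8)(22.6)/(2.1904e-06) = 0.1671 Ω
P = I²R = (3.28)² × 0.1671 = 1.80 W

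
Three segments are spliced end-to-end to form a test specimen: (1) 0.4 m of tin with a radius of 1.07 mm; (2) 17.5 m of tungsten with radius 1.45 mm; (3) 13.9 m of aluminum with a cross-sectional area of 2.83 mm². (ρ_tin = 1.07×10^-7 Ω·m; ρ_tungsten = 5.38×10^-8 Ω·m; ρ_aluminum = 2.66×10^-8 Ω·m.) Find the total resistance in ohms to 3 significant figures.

0.285 Ω

Seg 1: A = πr² = π(1.0700e-03 m)² = 3.597e-06 m²
R_1 = (1.07×10^-7)(0.4)/(3.597e-06) = 0.0119 Ω
Seg 2: A = πr² = π(1.4500e-03 m)² = 6.605e-06 m²
R_2 = (5.38×10^-8)(17.5)/(6.605e-06) = 0.1425 Ω
Seg 3: A = 2.83 mm² = 2.830e-06 m²
R_3 = (2.66×10^-8)(13.9)/(2.830e-06) = 0.1307 Ω
R_total = R_1 + R_2 + R_3 = 0.285 Ω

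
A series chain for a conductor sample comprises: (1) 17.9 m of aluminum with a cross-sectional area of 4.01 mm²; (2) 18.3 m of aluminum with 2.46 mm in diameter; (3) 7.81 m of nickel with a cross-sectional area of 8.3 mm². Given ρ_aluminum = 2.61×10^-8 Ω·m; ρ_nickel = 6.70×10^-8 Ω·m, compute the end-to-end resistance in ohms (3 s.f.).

0.280 Ω

Seg 1: A = 4.01 mm² = 4.010e-06 m²
R_1 = (2.61×10^-8)(17.9)/(4.010e-06) = 0.1165 Ω
Seg 2: A = π(d/2)² = π(1.2300e-03 m)² = 4.753e-06 m²
R_2 = (2.61×10^-8)(18.3)/(4.753e-06) = 0.1005 Ω
Seg 3: A = 8.3 mm² = 8.300e-06 m²
R_3 = (6.70×10^-8)(7.81)/(8.300e-06) = 0.06304 Ω
R_total = R_1 + R_2 + R_3 = 0.280 Ω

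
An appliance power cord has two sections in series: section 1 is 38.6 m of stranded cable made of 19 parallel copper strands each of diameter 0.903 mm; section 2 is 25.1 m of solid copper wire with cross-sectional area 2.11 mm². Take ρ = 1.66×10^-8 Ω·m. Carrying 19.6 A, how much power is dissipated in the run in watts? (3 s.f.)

96.1 W

Section 1: A_strand = π(4.5150e-04)² = 6.404e-07 m²; R₁ = ρL/(N·A_s) = (1.66×10^-8)(38.6)/(19×6.404e-07) = 0.05266 Ω
Section 2: A = 2.11 mm² = 2.110e-06 m²
R₂ = (1.66×10^-8)(25.1)/(2.110e-06) = 0.1975 Ω
R = R₁ + R₂ = 0.2501 Ω
P = I²R = (19.6)² × 0.2501 = 96.1 W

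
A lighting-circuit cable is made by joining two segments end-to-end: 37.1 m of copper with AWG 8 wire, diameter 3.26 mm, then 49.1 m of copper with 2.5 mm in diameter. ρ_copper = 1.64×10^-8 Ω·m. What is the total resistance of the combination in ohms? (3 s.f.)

0.237 Ω

Segment 1: A = π(3.26/2 mm)² = π(1.6300e-03 m)² = 8.347e-06 m²
R₁ = ρL/A = (1.64×10^-8)(37.1)/(8.347e-06) = 0.07289 Ω
Segment 2: A = π(d/2)² = π(1.2500e-03 m)² = 4.909e-06 m²
R₂ = (1.64×10^-8)(49.1)/(4.909e-06) = 0.164 Ω
R = R₁ + R₂ = 0.237 Ω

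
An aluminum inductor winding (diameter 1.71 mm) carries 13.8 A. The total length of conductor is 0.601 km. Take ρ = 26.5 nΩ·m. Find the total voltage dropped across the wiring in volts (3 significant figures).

ρ = 26.5 nΩ·m = 2.65×10^-8 Ω·m
A = π(d/2)² = π(8.5500e-04 m)² = 2.297e-06 m²
R = ρL/A = (2.65×10^-8)(601)/(2.297e-06) = 6.935 Ω
V = IR = 13.8 × 6.935 = 95.7 V

95.7 V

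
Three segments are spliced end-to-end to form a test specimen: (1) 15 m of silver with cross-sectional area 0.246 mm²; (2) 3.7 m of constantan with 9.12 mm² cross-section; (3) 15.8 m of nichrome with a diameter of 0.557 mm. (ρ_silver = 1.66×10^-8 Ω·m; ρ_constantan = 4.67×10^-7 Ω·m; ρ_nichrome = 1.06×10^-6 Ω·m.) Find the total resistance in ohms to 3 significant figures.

Seg 1: A = 0.246 mm² = 2.460e-07 m²
R_1 = (1.66×10^-8)(15)/(2.460e-07) = 1.012 Ω
Seg 2: A = 9.12 mm² = 9.120e-06 m²
R_2 = (4.67×10^-7)(3.7)/(9.120e-06) = 0.1895 Ω
Seg 3: A = π(d/2)² = π(2.7850e-04 m)² = 2.437e-07 m²
R_3 = (1.06×10^-6)(15.8)/(2.437e-07) = 68.73 Ω
R_total = R_1 + R_2 + R_3 = 69.9 Ω

69.9 Ω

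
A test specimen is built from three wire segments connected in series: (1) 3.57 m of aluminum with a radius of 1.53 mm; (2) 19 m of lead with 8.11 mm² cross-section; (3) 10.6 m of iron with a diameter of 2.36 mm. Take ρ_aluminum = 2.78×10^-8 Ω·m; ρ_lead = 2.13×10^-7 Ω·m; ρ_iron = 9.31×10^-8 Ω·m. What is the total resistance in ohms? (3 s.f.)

0.738 Ω

Seg 1: A = πr² = π(1.5300e-03 m)² = 7.354e-06 m²
R_1 = (2.78×10^-8)(3.57)/(7.354e-06) = 0.0135 Ω
Seg 2: A = 8.11 mm² = 8.110e-06 m²
R_2 = (2.13×10^-7)(19)/(8.110e-06) = 0.499 Ω
Seg 3: A = π(d/2)² = π(1.1800e-03 m)² = 4.374e-06 m²
R_3 = (9.31×10^-8)(10.6)/(4.374e-06) = 0.2256 Ω
R_total = R_1 + R_2 + R_3 = 0.738 Ω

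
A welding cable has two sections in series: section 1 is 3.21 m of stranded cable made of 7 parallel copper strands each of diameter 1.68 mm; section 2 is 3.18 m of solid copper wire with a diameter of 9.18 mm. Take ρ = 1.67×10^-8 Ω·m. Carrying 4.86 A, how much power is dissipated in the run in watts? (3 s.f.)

Section 1: A_strand = π(8.4000e-04)² = 2.217e-06 m²; R₁ = ρL/(N·A_s) = (1.67×10^-8)(3.21)/(7×2.217e-06) = 0.003455 Ω
Section 2: A = π(d/2)² = π(4.5900e-03 m)² = 6.619e-05 m²
R₂ = (1.67×10^-8)(3.18)/(6.619e-05) = 8.024×10^-4 Ω
R = R₁ + R₂ = 0.004257 Ω
P = I²R = (4.86)² × 0.004257 = 0.101 W

0.101 W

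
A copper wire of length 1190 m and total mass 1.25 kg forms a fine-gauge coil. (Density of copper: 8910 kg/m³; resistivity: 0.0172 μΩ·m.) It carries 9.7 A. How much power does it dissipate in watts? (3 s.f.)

ρ = 0.0172 μΩ·m = 1.72×10^-8 Ω·m
A = m/(density·L) = 1.25/(8910×1190) = 1.1789e-07 m²
R = ρL/A = (1.72×10^-8)(1190)/(1.1789e-07) = 173.6 Ω
P = I²R = (9.7)² × 173.6 = 16300 W

16300 W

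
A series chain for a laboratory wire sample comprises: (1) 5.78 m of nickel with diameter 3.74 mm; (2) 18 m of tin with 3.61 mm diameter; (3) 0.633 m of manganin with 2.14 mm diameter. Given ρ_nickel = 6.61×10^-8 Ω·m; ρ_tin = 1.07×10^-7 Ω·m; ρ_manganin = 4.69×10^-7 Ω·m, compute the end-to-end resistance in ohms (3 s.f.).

Seg 1: A = π(d/2)² = π(1.8700e-03 m)² = 1.099e-05 m²
R_1 = (6.61×10^-8)(5.78)/(1.099e-05) = 0.03478 Ω
Seg 2: A = π(d/2)² = π(1.8050e-03 m)² = 1.024e-05 m²
R_2 = (1.07×10^-7)(18)/(1.024e-05) = 0.1882 Ω
Seg 3: A = π(d/2)² = π(1.0700e-03 m)² = 3.597e-06 m²
R_3 = (4.69×10^-7)(0.633)/(3.597e-06) = 0.08254 Ω
R_total = R_1 + R_2 + R_3 = 0.305 Ω

0.305 Ω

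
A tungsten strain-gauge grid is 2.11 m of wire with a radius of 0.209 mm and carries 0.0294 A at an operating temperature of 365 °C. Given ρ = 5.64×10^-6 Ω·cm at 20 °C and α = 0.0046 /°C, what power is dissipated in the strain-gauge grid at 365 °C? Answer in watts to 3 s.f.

ρ = 5.64×10^-6 Ω·cm = 5.64×10^-8 Ω·m
A = πr² = π(2.0900e-04 m)² = 1.372e-07 m²
R₍20₎ = ρL/A = (5.64×10^-8)(2.11)/(1.372e-07) = 0.8672 Ω
R₍365₎ = R₍20₎(1 + αΔT) = 0.8672 × (1 + 0.0046×345) = 2.243 Ω
P = I²R = (0.0294)² × 2.243 = 0.00194 W

0.00194 W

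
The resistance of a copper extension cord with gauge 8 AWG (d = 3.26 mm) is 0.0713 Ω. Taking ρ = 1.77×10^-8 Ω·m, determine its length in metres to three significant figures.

A = π(3.26/2 mm)² = π(1.6300e-03 m)² = 8.347e-06 m²
L = RA/ρ = (0.0713)(8.347e-06)/(1.77×10^-8) = 33.6 m

33.6 m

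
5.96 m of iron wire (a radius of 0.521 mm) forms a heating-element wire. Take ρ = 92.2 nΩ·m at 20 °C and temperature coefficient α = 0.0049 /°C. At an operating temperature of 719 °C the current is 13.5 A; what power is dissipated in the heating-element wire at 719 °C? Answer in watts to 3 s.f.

520 W

ρ = 92.2 nΩ·m = 9.22×10^-8 Ω·m
A = πr² = π(5.2100e-04 m)² = 8.528e-07 m²
R₍20₎ = ρL/A = (9.22×10^-8)(5.96)/(8.528e-07) = 0.6444 Ω
R₍719₎ = R₍20₎(1 + αΔT) = 0.6444 × (1 + 0.0049×699) = 2.852 Ω
P = I²R = (13.5)² × 2.852 = 520 W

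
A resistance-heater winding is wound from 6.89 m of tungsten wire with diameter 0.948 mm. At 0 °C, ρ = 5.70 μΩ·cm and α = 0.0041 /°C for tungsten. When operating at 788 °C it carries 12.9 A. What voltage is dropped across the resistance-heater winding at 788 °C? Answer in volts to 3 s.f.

30.4 V

ρ = 5.70 μΩ·cm = 5.70×10^-8 Ω·m
A = π(d/2)² = π(4.7400e-04 m)² = 7.058e-07 m²
R₍0₎ = ρL/A = (5.70×10^-8)(6.89)/(7.058e-07) = 0.5564 Ω
R₍788₎ = R₍0₎(1 + αΔT) = 0.5564 × (1 + 0.0041×788) = 2.354 Ω
V = IR = 12.9 × 2.354 = 30.4 V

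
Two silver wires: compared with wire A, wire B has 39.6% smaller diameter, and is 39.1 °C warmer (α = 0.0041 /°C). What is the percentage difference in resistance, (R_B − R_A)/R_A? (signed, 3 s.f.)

R ∝ ρL/d² with ρ ∝ (1+αΔT), so R_B/R_A = (1 − 39.6/100)⁻² × (1 + 0.0041×39.1)
= 2.741 × 1.16 = 3.18
(R_B − R_A)/R_A = 3.18 − 1 = 218%

218%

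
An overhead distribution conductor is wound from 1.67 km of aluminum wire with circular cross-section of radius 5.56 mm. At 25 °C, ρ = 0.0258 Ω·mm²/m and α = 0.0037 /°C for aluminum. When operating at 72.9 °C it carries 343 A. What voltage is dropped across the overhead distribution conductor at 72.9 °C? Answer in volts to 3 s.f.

179 V

ρ = 0.0258 Ω·mm²/m = 2.58×10^-8 Ω·m
A = πr² = π(5.5600e-03 m)² = 9.712e-05 m²
R₍25₎ = ρL/A = (2.58×10^-8)(1670)/(9.712e-05) = 0.4436 Ω
R₍72.9₎ = R₍25₎(1 + αΔT) = 0.4436 × (1 + 0.0037×47.9) = 0.5223 Ω
V = IR = 343 × 0.5223 = 179 V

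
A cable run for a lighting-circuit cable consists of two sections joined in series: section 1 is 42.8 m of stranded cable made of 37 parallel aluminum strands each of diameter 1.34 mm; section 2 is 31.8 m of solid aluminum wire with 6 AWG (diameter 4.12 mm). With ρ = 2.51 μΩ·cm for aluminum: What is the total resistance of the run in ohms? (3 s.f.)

0.0805 Ω

ρ = 2.51 μΩ·cm = 2.51×10^-8 Ω·m
Section 1: A_strand = π(6.7000e-04)² = 1.410e-06 m²; R₁ = ρL/(N·A_s) = (2.51×10^-8)(42.8)/(37×1.410e-06) = 0.02059 Ω
Section 2: A = π(4.12/2 mm)² = π(2.0600e-03 m)² = 1.333e-05 m²
R₂ = (2.51×10^-8)(31.8)/(1.333e-05) = 0.05987 Ω
R = R₁ + R₂ = 0.0805 Ω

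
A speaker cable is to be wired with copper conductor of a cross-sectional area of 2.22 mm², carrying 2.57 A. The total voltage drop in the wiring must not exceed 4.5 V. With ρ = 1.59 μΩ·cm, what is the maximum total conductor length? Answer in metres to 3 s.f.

244 m

ρ = 1.59 μΩ·cm = 1.59×10^-8 Ω·m
A = 2.22 mm² = 2.220e-06 m²
L_max = V_max·A/(1·ρI) = (4.5)(2.220e-06)/(1.59×10^-8×2.57) = 244 m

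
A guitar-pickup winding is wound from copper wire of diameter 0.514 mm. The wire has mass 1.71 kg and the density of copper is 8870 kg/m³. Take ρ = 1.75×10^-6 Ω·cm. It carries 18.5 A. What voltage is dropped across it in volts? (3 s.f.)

ρ = 1.75×10^-6 Ω·cm = 1.75×10^-8 Ω·m
A = π(d/2)² = π(2.5700e-04 m)² = 2.0750e-07 m²
L = m/(density·A) = 1.71/(8870×2.0750e-07) = 929.1 m
R = ρL/A = (1.75×10^-8)(929.1)/(2.0750e-07) = 78.36 Ω
V = IR = 18.5 × 78.36 = 1450 V

1450 V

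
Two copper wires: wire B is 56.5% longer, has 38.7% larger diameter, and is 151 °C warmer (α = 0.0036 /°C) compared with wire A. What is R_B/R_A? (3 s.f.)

R ∝ ρL/d² with ρ ∝ (1+αΔT), so R_B/R_A = (1 + 56.5/100) × (1 + 38.7/100)⁻² × (1 + 0.0036×151)
= 1.565 × 0.5198 × 1.544 = 1.26

1.26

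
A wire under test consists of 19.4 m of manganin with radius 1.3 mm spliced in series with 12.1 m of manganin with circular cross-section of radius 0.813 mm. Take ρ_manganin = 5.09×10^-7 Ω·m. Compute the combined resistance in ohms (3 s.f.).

Segment 1: A = πr² = π(1.3000e-03 m)² = 5.309e-06 m²
R₁ = ρL/A = (5.09×10^-7)(19.4)/(5.309e-06) = 1.86 Ω
Segment 2: A = πr² = π(8.1300e-04 m)² = 2.076e-06 m²
R₂ = (5.09×10^-7)(12.1)/(2.076e-06) = 2.966 Ω
R = R₁ + R₂ = 4.83 Ω

4.83 Ω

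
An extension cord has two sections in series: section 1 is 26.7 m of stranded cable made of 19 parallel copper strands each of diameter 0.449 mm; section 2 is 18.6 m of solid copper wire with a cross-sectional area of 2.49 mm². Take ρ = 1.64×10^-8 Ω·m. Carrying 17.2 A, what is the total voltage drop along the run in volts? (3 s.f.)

4.61 V

Section 1: A_strand = π(2.2450e-04)² = 1.583e-07 m²; R₁ = ρL/(N·A_s) = (1.64×10^-8)(26.7)/(19×1.583e-07) = 0.1456 Ω
Section 2: A = 2.49 mm² = 2.490e-06 m²
R₂ = (1.64×10^-8)(18.6)/(2.490e-06) = 0.1225 Ω
R = R₁ + R₂ = 0.2681 Ω
V = IR = 17.2 × 0.2681 = 4.61 V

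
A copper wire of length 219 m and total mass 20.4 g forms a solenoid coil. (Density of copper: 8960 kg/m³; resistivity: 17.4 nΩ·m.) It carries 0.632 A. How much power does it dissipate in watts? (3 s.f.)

ρ = 17.4 nΩ·m = 1.74×10^-8 Ω·m
A = m/(density·L) = 0.0204/(8960×219) = 1.0396e-08 m²
R = ρL/A = (1.74×10^-8)(219)/(1.0396e-08) = 366.5 Ω
P = I²R = (0.632)² × 366.5 = 146 W

146 W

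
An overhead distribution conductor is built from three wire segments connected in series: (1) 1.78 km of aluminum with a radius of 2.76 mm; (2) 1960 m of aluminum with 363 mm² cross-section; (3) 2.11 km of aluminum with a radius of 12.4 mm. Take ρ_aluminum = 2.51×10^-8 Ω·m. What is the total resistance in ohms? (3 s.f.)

2.11 Ω

Seg 1: A = πr² = π(2.7600e-03 m)² = 2.393e-05 m²
R_1 = (2.51×10^-8)(1780)/(2.393e-05) = 1.867 Ω
Seg 2: A = 363 mm² = 3.630e-04 m²
R_2 = (2.51×10^-8)(1960)/(3.630e-04) = 0.1355 Ω
Seg 3: A = πr² = π(1.2400e-02 m)² = 4.831e-04 m²
R_3 = (2.51×10^-8)(2110)/(4.831e-04) = 0.1096 Ω
R_total = R_1 + R_2 + R_3 = 2.11 Ω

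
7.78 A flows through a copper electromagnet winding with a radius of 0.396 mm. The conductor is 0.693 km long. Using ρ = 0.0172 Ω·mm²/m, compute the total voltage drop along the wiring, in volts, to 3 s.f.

ρ = 0.0172 Ω·mm²/m = 1.72×10^-8 Ω·m
A = πr² = π(3.9600e-04 m)² = 4.927e-07 m²
R = ρL/A = (1.72×10^-8)(693)/(4.927e-07) = 24.19 Ω
V = IR = 7.78 × 24.19 = 188 V

188 V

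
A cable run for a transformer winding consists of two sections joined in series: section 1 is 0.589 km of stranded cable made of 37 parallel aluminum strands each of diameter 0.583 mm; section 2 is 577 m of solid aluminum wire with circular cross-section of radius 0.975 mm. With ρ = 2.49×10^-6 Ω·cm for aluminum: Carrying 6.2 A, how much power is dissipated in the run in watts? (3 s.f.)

242 W

ρ = 2.49×10^-6 Ω·cm = 2.49×10^-8 Ω·m
Section 1: A_strand = π(2.9150e-04)² = 2.669e-07 m²; R₁ = ρL/(N·A_s) = (2.49×10^-8)(589)/(37×2.669e-07) = 1.485 Ω
Section 2: A = πr² = π(9.7500e-04 m)² = 2.986e-06 m²
R₂ = (2.49×10^-8)(577)/(2.986e-06) = 4.811 Ω
R = R₁ + R₂ = 6.296 Ω
P = I²R = (6.2)² × 6.296 = 242 W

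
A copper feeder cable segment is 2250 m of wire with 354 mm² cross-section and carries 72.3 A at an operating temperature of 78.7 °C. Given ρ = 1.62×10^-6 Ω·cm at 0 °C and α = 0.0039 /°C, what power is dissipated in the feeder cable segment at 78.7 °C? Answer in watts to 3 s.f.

703 W

ρ = 1.62×10^-6 Ω·cm = 1.62×10^-8 Ω·m
A = 354 mm² = 3.540e-04 m²
R₍0₎ = ρL/A = (1.62×10^-8)(2250)/(3.540e-04) = 0.103 Ω
R₍78.7₎ = R₍0₎(1 + αΔT) = 0.103 × (1 + 0.0039×78.7) = 0.1346 Ω
P = I²R = (72.3)² × 0.1346 = 703 W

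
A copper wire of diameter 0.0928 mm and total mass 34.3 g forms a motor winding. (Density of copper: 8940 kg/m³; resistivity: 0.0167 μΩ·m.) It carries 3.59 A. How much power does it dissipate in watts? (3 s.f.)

18100 W

ρ = 0.0167 μΩ·m = 1.67×10^-8 Ω·m
A = π(d/2)² = π(4.6400e-05 m)² = 6.7637e-09 m²
L = m/(density·A) = 0.0343/(8940×6.7637e-09) = 567.2 m
R = ρL/A = (1.67×10^-8)(567.2)/(6.7637e-09) = 1401 Ω
P = I²R = (3.59)² × 1401 = 18100 W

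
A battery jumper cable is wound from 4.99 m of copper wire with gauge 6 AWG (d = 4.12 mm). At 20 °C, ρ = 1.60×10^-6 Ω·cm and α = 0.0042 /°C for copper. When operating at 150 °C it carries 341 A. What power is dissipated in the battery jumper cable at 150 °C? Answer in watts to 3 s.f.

1080 W

ρ = 1.60×10^-6 Ω·cm = 1.60×10^-8 Ω·m
A = π(4.12/2 mm)² = π(2.0600e-03 m)² = 1.333e-05 m²
R₍20₎ = ρL/A = (1.60×10^-8)(4.99)/(1.333e-05) = 0.005989 Ω
R₍150₎ = R₍20₎(1 + αΔT) = 0.005989 × (1 + 0.0042×130) = 0.009259 Ω
P = I²R = (341)² × 0.009259 = 1080 W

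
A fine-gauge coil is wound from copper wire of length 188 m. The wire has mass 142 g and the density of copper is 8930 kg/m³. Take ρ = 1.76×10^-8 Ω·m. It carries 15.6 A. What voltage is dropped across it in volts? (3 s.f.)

610 V

A = m/(density·L) = 0.142/(8930×188) = 8.4582e-08 m²
R = ρL/A = (1.76×10^-8)(188)/(8.4582e-08) = 39.12 Ω
V = IR = 15.6 × 39.12 = 610 V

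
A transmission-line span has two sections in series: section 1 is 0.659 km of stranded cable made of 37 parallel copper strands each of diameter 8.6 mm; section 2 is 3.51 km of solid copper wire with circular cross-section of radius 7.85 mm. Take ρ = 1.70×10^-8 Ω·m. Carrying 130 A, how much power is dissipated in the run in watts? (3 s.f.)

Section 1: A_strand = π(4.3000e-03)² = 5.809e-05 m²; R₁ = ρL/(N·A_s) = (1.70×10^-8)(659)/(37×5.809e-05) = 0.005212 Ω
Section 2: A = πr² = π(7.8500e-03 m)² = 1.936e-04 m²
R₂ = (1.70×10^-8)(3510)/(1.936e-04) = 0.3082 Ω
R = R₁ + R₂ = 0.3134 Ω
P = I²R = (130)² × 0.3134 = 5300 W

5300 W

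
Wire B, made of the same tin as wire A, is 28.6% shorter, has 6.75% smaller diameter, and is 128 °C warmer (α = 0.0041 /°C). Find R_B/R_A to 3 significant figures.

1.25

R ∝ ρL/d² with ρ ∝ (1+αΔT), so R_B/R_A = (1 − 28.6/100) × (1 − 6.75/100)⁻² × (1 + 0.0041×128)
= 0.714 × 1.15 × 1.525 = 1.25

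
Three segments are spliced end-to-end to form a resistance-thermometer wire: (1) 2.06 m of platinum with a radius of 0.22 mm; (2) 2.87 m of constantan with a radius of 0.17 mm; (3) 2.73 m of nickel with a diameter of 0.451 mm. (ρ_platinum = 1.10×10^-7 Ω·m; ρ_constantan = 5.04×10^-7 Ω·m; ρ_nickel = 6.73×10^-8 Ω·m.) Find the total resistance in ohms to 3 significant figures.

Seg 1: A = πr² = π(2.2000e-04 m)² = 1.521e-07 m²
R_1 = (1.10×10^-7)(2.06)/(1.521e-07) = 1.49 Ω
Seg 2: A = πr² = π(1.7000e-04 m)² = 9.079e-08 m²
R_2 = (5.04×10^-7)(2.87)/(9.079e-08) = 15.93 Ω
Seg 3: A = π(d/2)² = π(2.2550e-04 m)² = 1.598e-07 m²
R_3 = (6.73×10^-8)(2.73)/(1.598e-07) = 1.15 Ω
R_total = R_1 + R_2 + R_3 = 18.6 Ω

18.6 Ω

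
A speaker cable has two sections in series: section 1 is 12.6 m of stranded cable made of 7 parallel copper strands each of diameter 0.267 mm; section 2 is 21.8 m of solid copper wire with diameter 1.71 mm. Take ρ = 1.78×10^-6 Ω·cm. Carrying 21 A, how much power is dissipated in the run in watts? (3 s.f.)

327 W

ρ = 1.78×10^-6 Ω·cm = 1.78×10^-8 Ω·m
Section 1: A_strand = π(1.3350e-04)² = 5.599e-08 m²; R₁ = ρL/(N·A_s) = (1.78×10^-8)(12.6)/(7×5.599e-08) = 0.5722 Ω
Section 2: A = π(d/2)² = π(8.5500e-04 m)² = 2.297e-06 m²
R₂ = (1.78×10^-8)(21.8)/(2.297e-06) = 0.169 Ω
R = R₁ + R₂ = 0.7412 Ω
P = I²R = (21)² × 0.7412 = 327 W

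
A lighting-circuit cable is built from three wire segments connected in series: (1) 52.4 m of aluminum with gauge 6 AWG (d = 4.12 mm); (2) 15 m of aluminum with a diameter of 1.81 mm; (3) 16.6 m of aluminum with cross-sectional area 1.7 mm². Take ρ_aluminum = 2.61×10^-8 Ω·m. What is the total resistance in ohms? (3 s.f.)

0.510 Ω

Seg 1: A = π(4.12/2 mm)² = π(2.0600e-03 m)² = 1.333e-05 m²
R_1 = (2.61×10^-8)(52.4)/(1.333e-05) = 0.1026 Ω
Seg 2: A = π(d/2)² = π(9.0500e-04 m)² = 2.573e-06 m²
R_2 = (2.61×10^-8)(15)/(2.573e-06) = 0.1522 Ω
Seg 3: A = 1.7 mm² = 1.700e-06 m²
R_3 = (2.61×10^-8)(16.6)/(1.700e-06) = 0.2549 Ω
R_total = R_1 + R_2 + R_3 = 0.510 Ω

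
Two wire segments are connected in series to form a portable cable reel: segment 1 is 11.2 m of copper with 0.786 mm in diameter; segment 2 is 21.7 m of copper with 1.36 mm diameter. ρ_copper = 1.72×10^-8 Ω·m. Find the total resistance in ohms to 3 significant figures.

0.654 Ω

Segment 1: A = π(d/2)² = π(3.9300e-04 m)² = 4.852e-07 m²
R₁ = ρL/A = (1.72×10^-8)(11.2)/(4.852e-07) = 0.397 Ω
Segment 2: A = π(d/2)² = π(6.8000e-04 m)² = 1.453e-06 m²
R₂ = (1.72×10^-8)(21.7)/(1.453e-06) = 0.2569 Ω
R = R₁ + R₂ = 0.654 Ω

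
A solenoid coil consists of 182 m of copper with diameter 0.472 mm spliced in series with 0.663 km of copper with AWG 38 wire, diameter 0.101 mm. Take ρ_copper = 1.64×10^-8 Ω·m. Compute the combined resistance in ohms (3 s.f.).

Segment 1: A = π(d/2)² = π(2.3600e-04 m)² = 1.750e-07 m²
R₁ = ρL/A = (1.64×10^-8)(182)/(1.750e-07) = 17.06 Ω
Segment 2: A = π(0.101/2 mm)² = π(5.0500e-05 m)² = 8.012e-09 m²
R₂ = (1.64×10^-8)(663)/(8.012e-09) = 1357 Ω
R = R₁ + R₂ = 1370 Ω

1370 Ω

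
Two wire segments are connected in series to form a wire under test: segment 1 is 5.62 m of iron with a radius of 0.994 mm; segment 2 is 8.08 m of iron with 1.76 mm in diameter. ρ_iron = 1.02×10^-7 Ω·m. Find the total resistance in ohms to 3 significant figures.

Segment 1: A = πr² = π(9.9400e-04 m)² = 3.104e-06 m²
R₁ = ρL/A = (1.02×10^-7)(5.62)/(3.104e-06) = 0.1847 Ω
Segment 2: A = π(d/2)² = π(8.8000e-04 m)² = 2.433e-06 m²
R₂ = (1.02×10^-7)(8.08)/(2.433e-06) = 0.3388 Ω
R = R₁ + R₂ = 0.523 Ω

0.523 Ω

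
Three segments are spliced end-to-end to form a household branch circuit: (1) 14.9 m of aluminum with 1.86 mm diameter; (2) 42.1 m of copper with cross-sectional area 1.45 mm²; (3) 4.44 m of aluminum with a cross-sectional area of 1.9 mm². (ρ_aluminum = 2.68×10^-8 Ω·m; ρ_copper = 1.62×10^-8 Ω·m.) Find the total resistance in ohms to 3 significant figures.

Seg 1: A = π(d/2)² = π(9.3000e-04 m)² = 2.717e-06 m²
R_1 = (2.68×10^-8)(14.9)/(2.717e-06) = 0.147 Ω
Seg 2: A = 1.45 mm² = 1.450e-06 m²
R_2 = (1.62×10^-8)(42.1)/(1.450e-06) = 0.4704 Ω
Seg 3: A = 1.9 mm² = 1.900e-06 m²
R_3 = (2.68×10^-8)(4.44)/(1.900e-06) = 0.06263 Ω
R_total = R_1 + R_2 + R_3 = 0.680 Ω

0.680 Ω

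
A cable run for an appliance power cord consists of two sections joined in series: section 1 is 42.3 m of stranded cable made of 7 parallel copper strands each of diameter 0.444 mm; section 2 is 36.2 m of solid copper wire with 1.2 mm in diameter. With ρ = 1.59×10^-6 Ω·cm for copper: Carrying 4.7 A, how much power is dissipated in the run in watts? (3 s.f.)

25.0 W

ρ = 1.59×10^-6 Ω·cm = 1.59×10^-8 Ω·m
Section 1: A_strand = π(2.2200e-04)² = 1.548e-07 m²; R₁ = ρL/(N·A_s) = (1.59×10^-8)(42.3)/(7×1.548e-07) = 0.6206 Ω
Section 2: A = π(d/2)² = π(6.0000e-04 m)² = 1.131e-06 m²
R₂ = (1.59×10^-8)(36.2)/(1.131e-06) = 0.5089 Ω
R = R₁ + R₂ = 1.129 Ω
P = I²R = (4.7)² × 1.129 = 25.0 W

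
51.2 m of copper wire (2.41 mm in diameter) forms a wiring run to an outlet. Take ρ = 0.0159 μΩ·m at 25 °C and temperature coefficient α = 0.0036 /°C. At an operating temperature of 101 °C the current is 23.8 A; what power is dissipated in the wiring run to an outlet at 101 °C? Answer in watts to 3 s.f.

129 W

ρ = 0.0159 μΩ·m = 1.59×10^-8 Ω·m
A = π(d/2)² = π(1.2050e-03 m)² = 4.562e-06 m²
R₍25₎ = ρL/A = (1.59×10^-8)(51.2)/(4.562e-06) = 0.1785 Ω
R₍101₎ = R₍25₎(1 + αΔT) = 0.1785 × (1 + 0.0036×76) = 0.2273 Ω
P = I²R = (23.8)² × 0.2273 = 129 W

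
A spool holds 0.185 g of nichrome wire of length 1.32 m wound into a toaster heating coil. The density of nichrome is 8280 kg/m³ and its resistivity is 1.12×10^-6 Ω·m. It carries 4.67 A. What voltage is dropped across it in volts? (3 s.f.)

408 V

A = m/(density·L) = 1.850×10^-4/(8280×1.32) = 1.6927e-08 m²
R = ρL/A = (1.12×10^-6)(1.32)/(1.6927e-08) = 87.34 Ω
V = IR = 4.67 × 87.34 = 408 V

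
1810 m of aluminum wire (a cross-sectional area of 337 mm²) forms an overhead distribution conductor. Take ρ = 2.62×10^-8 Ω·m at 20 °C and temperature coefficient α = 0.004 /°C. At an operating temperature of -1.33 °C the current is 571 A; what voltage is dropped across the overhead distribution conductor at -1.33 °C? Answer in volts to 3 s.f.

73.5 V

A = 337 mm² = 3.370e-04 m²
R₍20₎ = ρL/A = (2.62×10^-8)(1810)/(3.370e-04) = 0.1407 Ω
R₍-1.33₎ = R₍20₎(1 + αΔT) = 0.1407 × (1 + 0.004×-21.3) = 0.1287 Ω
V = IR = 571 × 0.1287 = 73.5 V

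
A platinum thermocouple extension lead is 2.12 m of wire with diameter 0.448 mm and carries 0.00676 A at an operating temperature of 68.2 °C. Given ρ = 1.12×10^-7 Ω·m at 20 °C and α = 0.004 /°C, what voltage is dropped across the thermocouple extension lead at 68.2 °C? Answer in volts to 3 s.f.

A = π(d/2)² = π(2.2400e-04 m)² = 1.576e-07 m²
R₍20₎ = ρL/A = (1.12×10^-7)(2.12)/(1.576e-07) = 1.506 Ω
R₍68.2₎ = R₍20₎(1 + αΔT) = 1.506 × (1 + 0.004×48.2) = 1.797 Ω
V = IR = 0.00676 × 1.797 = 0.0121 V

0.0121 V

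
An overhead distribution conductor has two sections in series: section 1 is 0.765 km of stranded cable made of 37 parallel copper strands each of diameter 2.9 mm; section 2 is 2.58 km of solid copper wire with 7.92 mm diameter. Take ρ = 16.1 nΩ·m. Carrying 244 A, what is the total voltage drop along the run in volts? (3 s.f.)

ρ = 16.1 nΩ·m = 1.61×10^-8 Ω·m
Section 1: A_strand = π(1.4500e-03)² = 6.605e-06 m²; R₁ = ρL/(N·A_s) = (1.61×10^-8)(765)/(37×6.605e-06) = 0.0504 Ω
Section 2: A = π(d/2)² = π(3.9600e-03 m)² = 4.927e-05 m²
R₂ = (1.61×10^-8)(2580)/(4.927e-05) = 0.8432 Ω
R = R₁ + R₂ = 0.8935 Ω
V = IR = 244 × 0.8935 = 218 V

218 V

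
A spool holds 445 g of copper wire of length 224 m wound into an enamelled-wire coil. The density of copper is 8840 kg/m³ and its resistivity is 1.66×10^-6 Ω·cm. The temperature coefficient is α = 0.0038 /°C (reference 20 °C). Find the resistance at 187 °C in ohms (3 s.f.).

27.0 Ω

ρ = 1.66×10^-6 Ω·cm = 1.66×10^-8 Ω·m
A = m/(density·L) = 0.445/(8840×224) = 2.2473e-07 m²
R = ρL/A = (1.66×10^-8)(224)/(2.2473e-07) = 16.55 Ω
R(187 °C) = 16.55 × (1 + 0.0038×167) = 27.0 Ω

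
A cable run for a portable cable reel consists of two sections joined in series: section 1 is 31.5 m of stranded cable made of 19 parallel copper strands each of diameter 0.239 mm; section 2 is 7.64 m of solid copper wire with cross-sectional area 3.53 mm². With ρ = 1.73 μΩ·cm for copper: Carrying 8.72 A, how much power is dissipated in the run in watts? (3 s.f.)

51.5 W

ρ = 1.73 μΩ·cm = 1.73×10^-8 Ω·m
Section 1: A_strand = π(1.1950e-04)² = 4.486e-08 m²; R₁ = ρL/(N·A_s) = (1.73×10^-8)(31.5)/(19×4.486e-08) = 0.6393 Ω
Section 2: A = 3.53 mm² = 3.530e-06 m²
R₂ = (1.73×10^-8)(7.64)/(3.530e-06) = 0.03744 Ω
R = R₁ + R₂ = 0.6768 Ω
P = I²R = (8.72)² × 0.6768 = 51.5 W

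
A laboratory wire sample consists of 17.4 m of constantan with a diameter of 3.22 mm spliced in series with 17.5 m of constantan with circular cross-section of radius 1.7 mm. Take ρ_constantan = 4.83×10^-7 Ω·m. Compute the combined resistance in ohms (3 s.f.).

Segment 1: A = π(d/2)² = π(1.6100e-03 m)² = 8.143e-06 m²
R₁ = ρL/A = (4.83×10^-7)(17.4)/(8.143e-06) = 1.032 Ω
Segment 2: A = πr² = π(1.7000e-03 m)² = 9.079e-06 m²
R₂ = (4.83×10^-7)(17.5)/(9.079e-06) = 0.931 Ω
R = R₁ + R₂ = 1.96 Ω

1.96 Ω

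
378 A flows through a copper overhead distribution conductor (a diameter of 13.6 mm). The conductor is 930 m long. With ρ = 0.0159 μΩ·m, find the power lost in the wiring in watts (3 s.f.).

14500 W

ρ = 0.0159 μΩ·m = 1.59×10^-8 Ω·m
A = π(d/2)² = π(6.8000e-03 m)² = 1.453e-04 m²
R = ρL/A = (1.59×10^-8)(930)/(1.453e-04) = 0.1018 Ω
P = I²R = (378)² × 0.1018 = 14500 W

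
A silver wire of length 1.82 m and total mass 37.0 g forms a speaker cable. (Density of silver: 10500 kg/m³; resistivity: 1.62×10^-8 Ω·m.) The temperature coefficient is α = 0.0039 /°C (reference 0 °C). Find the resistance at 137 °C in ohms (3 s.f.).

A = m/(density·L) = 0.037/(10500×1.82) = 1.9362e-06 m²
R = ρL/A = (1.62×10^-8)(1.82)/(1.9362e-06) = 0.01523 Ω
R(137 °C) = 0.01523 × (1 + 0.0039×137) = 0.0234 Ω

0.0234 Ω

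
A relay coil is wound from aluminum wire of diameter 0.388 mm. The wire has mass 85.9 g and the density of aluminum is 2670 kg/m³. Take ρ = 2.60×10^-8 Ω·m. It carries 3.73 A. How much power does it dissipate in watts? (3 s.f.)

A = π(d/2)² = π(1.9400e-04 m)² = 1.1824e-07 m²
L = m/(density·A) = 0.0859/(2670×1.1824e-07) = 272.1 m
R = ρL/A = (2.60×10^-8)(272.1)/(1.1824e-07) = 59.83 Ω
P = I²R = (3.73)² × 59.83 = 832 W

832 W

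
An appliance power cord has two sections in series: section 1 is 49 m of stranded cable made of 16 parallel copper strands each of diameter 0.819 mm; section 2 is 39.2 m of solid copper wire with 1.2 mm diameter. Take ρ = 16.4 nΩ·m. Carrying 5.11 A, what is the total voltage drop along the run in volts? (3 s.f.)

ρ = 16.4 nΩ·m = 1.64×10^-8 Ω·m
Section 1: A_strand = π(4.0950e-04)² = 5.268e-07 m²; R₁ = ρL/(N·A_s) = (1.64×10^-8)(49)/(16×5.268e-07) = 0.09534 Ω
Section 2: A = π(d/2)² = π(6.0000e-04 m)² = 1.131e-06 m²
R₂ = (1.64×10^-8)(39.2)/(1.131e-06) = 0.5684 Ω
R = R₁ + R₂ = 0.6638 Ω
V = IR = 5.11 × 0.6638 = 3.39 V

3.39 V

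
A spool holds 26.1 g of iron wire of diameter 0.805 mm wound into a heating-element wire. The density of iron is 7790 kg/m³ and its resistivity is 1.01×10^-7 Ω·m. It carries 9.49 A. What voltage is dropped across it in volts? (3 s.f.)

12.4 V

A = π(d/2)² = π(4.0250e-04 m)² = 5.0896e-07 m²
L = m/(density·A) = 0.0261/(7790×5.0896e-07) = 6.583 m
R = ρL/A = (1.01×10^-7)(6.583)/(5.0896e-07) = 1.306 Ω
V = IR = 9.49 × 1.306 = 12.4 V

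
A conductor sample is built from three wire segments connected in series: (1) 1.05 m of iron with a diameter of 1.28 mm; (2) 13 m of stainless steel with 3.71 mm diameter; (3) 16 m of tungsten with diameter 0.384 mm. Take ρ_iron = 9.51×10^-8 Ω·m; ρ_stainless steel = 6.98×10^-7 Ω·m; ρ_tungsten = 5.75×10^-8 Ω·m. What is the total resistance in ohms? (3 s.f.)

Seg 1: A = π(d/2)² = π(6.4000e-04 m)² = 1.287e-06 m²
R_1 = (9.51×10^-8)(1.05)/(1.287e-06) = 0.0776 Ω
Seg 2: A = π(d/2)² = π(1.8550e-03 m)² = 1.081e-05 m²
R_2 = (6.98×10^-7)(13)/(1.081e-05) = 0.8394 Ω
Seg 3: A = π(d/2)² = π(1.9200e-04 m)² = 1.158e-07 m²
R_3 = (5.75×10^-8)(16)/(1.158e-07) = 7.944 Ω
R_total = R_1 + R_2 + R_3 = 8.86 Ω

8.86 Ω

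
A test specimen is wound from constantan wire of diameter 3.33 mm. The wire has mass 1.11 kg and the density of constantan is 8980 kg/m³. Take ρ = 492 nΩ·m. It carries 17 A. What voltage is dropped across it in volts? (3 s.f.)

ρ = 492 nΩ·m = 4.92×10^-7 Ω·m
A = π(d/2)² = π(1.6650e-03 m)² = 8.7092e-06 m²
L = m/(density·A) = 1.11/(8980×8.7092e-06) = 14.19 m
R = ρL/A = (4.92×10^-7)(14.19)/(8.7092e-06) = 0.8018 Ω
V = IR = 17 × 0.8018 = 13.6 V

13.6 V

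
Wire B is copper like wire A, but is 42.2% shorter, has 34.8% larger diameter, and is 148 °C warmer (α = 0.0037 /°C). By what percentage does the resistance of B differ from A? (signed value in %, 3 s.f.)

R ∝ ρL/d² with ρ ∝ (1+αΔT), so R_B/R_A = (1 − 42.2/100) × (1 + 34.8/100)⁻² × (1 + 0.0037×148)
= 0.578 × 0.5503 × 1.548 = 0.4923
(R_B − R_A)/R_A = 0.4923 − 1 = -50.8%

-50.8%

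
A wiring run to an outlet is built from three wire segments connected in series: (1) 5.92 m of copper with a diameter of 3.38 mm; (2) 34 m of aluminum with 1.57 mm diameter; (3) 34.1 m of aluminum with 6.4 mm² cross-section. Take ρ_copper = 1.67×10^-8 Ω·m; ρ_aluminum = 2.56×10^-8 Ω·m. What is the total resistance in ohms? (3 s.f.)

Seg 1: A = π(d/2)² = π(1.6900e-03 m)² = 8.973e-06 m²
R_1 = (1.67×10^-8)(5.92)/(8.973e-06) = 0.01102 Ω
Seg 2: A = π(d/2)² = π(7.8500e-04 m)² = 1.936e-06 m²
R_2 = (2.56×10^-8)(34)/(1.936e-06) = 0.4496 Ω
Seg 3: A = 6.4 mm² = 6.400e-06 m²
R_3 = (2.56×10^-8)(34.1)/(6.400e-06) = 0.1364 Ω
R_total = R_1 + R_2 + R_3 = 0.597 Ω

0.597 Ω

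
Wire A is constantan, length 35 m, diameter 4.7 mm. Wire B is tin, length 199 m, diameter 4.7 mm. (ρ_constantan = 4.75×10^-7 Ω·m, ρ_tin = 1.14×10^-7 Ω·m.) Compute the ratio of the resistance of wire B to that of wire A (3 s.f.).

R ∝ ρL/d², so R_B/R_A = (ρ_B/ρ_A) × (L_B/L_A)
= (1.14×10^-7/4.75×10^-7) × (199/35) = 1.36

1.36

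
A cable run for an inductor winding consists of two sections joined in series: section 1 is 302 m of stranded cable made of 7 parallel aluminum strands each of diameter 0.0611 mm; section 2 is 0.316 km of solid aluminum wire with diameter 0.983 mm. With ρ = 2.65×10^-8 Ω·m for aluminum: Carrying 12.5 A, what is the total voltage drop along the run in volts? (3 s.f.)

Section 1: A_strand = π(3.0550e-05)² = 2.932e-09 m²; R₁ = ρL/(N·A_s) = (2.65×10^-8)(302)/(7×2.932e-09) = 389.9 Ω
Section 2: A = π(d/2)² = π(4.9150e-04 m)² = 7.589e-07 m²
R₂ = (2.65×10^-8)(316)/(7.589e-07) = 11.03 Ω
R = R₁ + R₂ = 401 Ω
V = IR = 12.5 × 401 = 5010 V

5010 V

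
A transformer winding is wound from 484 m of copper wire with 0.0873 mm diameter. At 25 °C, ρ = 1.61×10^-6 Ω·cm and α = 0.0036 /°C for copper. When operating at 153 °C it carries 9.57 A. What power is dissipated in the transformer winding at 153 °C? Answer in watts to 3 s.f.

1.74×10^5 W

ρ = 1.61×10^-6 Ω·cm = 1.61×10^-8 Ω·m
A = π(d/2)² = π(4.3650e-05 m)² = 5.986e-09 m²
R₍25₎ = ρL/A = (1.61×10^-8)(484)/(5.986e-09) = 1302 Ω
R₍153₎ = R₍25₎(1 + αΔT) = 1302 × (1 + 0.0036×128) = 1902 Ω
P = I²R = (9.57)² × 1902 = 1.74×10^5 W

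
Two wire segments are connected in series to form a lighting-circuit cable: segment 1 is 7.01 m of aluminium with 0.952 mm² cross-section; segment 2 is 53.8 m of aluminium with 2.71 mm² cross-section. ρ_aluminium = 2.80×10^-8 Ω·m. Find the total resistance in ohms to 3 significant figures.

Segment 1: A = 0.952 mm² = 9.520e-07 m²
R₁ = ρL/A = (2.80×10^-8)(7.01)/(9.520e-07) = 0.2062 Ω
Segment 2: A = 2.71 mm² = 2.710e-06 m²
R₂ = (2.80×10^-8)(53.8)/(2.710e-06) = 0.5559 Ω
R = R₁ + R₂ = 0.762 Ω

0.762 Ω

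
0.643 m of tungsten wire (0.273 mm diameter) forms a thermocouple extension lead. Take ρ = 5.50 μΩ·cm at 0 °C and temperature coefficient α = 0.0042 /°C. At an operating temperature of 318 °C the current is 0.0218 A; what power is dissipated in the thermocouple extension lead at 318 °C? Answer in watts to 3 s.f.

6.71×10^-4 W

ρ = 5.50 μΩ·cm = 5.50×10^-8 Ω·m
A = π(d/2)² = π(1.3650e-04 m)² = 5.853e-08 m²
R₍0₎ = ρL/A = (5.50×10^-8)(0.643)/(5.853e-08) = 0.6042 Ω
R₍318₎ = R₍0₎(1 + αΔT) = 0.6042 × (1 + 0.0042×318) = 1.411 Ω
P = I²R = (0.0218)² × 1.411 = 6.71×10^-4 W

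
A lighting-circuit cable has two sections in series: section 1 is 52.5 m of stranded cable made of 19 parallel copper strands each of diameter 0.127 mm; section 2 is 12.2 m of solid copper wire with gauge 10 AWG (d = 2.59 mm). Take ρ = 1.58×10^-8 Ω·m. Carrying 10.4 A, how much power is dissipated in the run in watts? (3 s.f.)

Section 1: A_strand = π(6.3500e-05)² = 1.267e-08 m²; R₁ = ρL/(N·A_s) = (1.58×10^-8)(52.5)/(19×1.267e-08) = 3.446 Ω
Section 2: A = π(2.59/2 mm)² = π(1.2950e-03 m)² = 5.269e-06 m²
R₂ = (1.58×10^-8)(12.2)/(5.269e-06) = 0.03659 Ω
R = R₁ + R₂ = 3.483 Ω
P = I²R = (10.4)² × 3.483 = 377 W

377 W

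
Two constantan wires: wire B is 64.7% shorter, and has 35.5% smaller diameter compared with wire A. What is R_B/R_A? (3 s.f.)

R ∝ L/d², so R_B/R_A = (1 − 64.7/100) × (1 − 35.5/100)⁻²
= 0.353 × 2.404 = 0.849

0.849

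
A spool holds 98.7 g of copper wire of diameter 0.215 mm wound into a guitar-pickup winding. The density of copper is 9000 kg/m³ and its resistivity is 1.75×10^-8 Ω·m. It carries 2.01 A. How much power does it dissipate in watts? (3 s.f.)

A = π(d/2)² = π(1.0750e-04 m)² = 3.6305e-08 m²
L = m/(density·A) = 0.0987/(9000×3.6305e-08) = 302.1 m
R = ρL/A = (1.75×10^-8)(302.1)/(3.6305e-08) = 145.6 Ω
P = I²R = (2.01)² × 145.6 = 588 W

588 W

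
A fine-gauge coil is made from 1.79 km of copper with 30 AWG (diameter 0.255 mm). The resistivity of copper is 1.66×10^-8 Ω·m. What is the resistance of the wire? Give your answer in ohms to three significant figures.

582 Ω

A = π(0.255/2 mm)² = π(1.2750e-04 m)² = 5.107e-08 m²
R = ρL/A = (1.66×10^-8)(1790 m)/(5.107e-08 m²) = 582 Ω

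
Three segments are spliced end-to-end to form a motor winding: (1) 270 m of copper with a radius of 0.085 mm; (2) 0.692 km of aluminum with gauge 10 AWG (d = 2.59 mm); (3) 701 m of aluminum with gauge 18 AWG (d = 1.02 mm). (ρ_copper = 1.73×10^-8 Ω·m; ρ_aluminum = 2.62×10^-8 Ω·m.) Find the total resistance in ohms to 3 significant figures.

Seg 1: A = πr² = π(8.5000e-05 m)² = 2.270e-08 m²
R_1 = (1.73×10^-8)(270)/(2.270e-08) = 205.8 Ω
Seg 2: A = π(2.59/2 mm)² = π(1.2950e-03 m)² = 5.269e-06 m²
R_2 = (2.62×10^-8)(692)/(5.269e-06) = 3.441 Ω
Seg 3: A = π(1.02/2 mm)² = π(5.1000e-04 m)² = 8.171e-07 m²
R_3 = (2.62×10^-8)(701)/(8.171e-07) = 22.48 Ω
R_total = R_1 + R_2 + R_3 = 232 Ω

232 Ω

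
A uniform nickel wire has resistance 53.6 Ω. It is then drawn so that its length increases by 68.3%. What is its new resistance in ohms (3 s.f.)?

k = 1 + 68.3/100 = 1.683; volume constant ⇒ A' = A/k, so R' = k²R.
R' = 2.832 × 53.6 = 152 Ω

152 Ω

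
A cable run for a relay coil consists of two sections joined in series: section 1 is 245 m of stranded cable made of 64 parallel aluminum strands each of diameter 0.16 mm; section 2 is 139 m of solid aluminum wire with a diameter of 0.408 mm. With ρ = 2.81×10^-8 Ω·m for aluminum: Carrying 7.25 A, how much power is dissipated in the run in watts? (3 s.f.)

Section 1: A_strand = π(8.0000e-05)² = 2.011e-08 m²; R₁ = ρL/(N·A_s) = (2.81×10^-8)(245)/(64×2.011e-08) = 5.35 Ω
Section 2: A = π(d/2)² = π(2.0400e-04 m)² = 1.307e-07 m²
R₂ = (2.81×10^-8)(139)/(1.307e-07) = 29.88 Ω
R = R₁ + R₂ = 35.23 Ω
P = I²R = (7.25)² × 35.23 = 1850 W

1850 W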